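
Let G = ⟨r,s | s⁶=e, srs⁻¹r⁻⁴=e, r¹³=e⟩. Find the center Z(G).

An element z ∈ Z(G) iff z commutes with every generator.
For example e is central: e·r = r = r·e; e·s = s = s·e.
Whereas r ∉ Z(G) since r·s = rs ≠ r⁴s = s·r.
Checking each of the 78 elements this way gives Z(G) = {e}, of order 1.

Answer: {e}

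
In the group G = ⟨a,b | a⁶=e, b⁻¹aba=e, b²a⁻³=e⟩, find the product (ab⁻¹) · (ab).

Compute (ab⁻¹) · (ab) by multiplying left to right and reducing via the relations at each step:
  (ab⁻¹) · a = b⁻¹
  (b⁻¹) · b = e

Answer: e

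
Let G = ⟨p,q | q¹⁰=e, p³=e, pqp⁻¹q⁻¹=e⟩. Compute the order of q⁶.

Compute successive powers until reaching e:
  (q⁶)¹ = q⁶, (q⁶)² = q², (q⁶)³ = q⁸, (q⁶)⁴ = q⁴, (q⁶)⁵ = e.
The smallest positive k with (q⁶)ᵏ = e is 5.

Answer: 5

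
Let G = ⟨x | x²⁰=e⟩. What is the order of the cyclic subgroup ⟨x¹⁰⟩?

|⟨x¹⁰⟩| equals the order of x¹⁰. Compute successive powers until reaching e:
  (x¹⁰)¹ = x¹⁰, (x¹⁰)² = e.
The smallest positive k with (x¹⁰)ᵏ = e is 2, so |⟨x¹⁰⟩| = 2.

Answer: 2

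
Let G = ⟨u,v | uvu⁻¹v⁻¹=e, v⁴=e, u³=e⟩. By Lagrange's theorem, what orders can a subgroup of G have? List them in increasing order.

|G| = 12 = 2² · 3. By Lagrange's theorem the order of any subgroup divides 12; the divisors of 12 are 1, 2, 3, 4, 6, 12.

Answer: 1, 2, 3, 4, 6, 12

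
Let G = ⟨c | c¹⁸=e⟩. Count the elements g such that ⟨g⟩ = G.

G is cyclic of order 18. An element generates G iff its order is 18, and a cyclic group of order 18 has exactly φ(18) = 6 such elements.

Answer: 6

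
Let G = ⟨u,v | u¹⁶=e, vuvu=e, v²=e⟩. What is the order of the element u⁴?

Compute successive powers until reaching e:
  (u⁴)¹ = u⁴, (u⁴)² = u⁸, (u⁴)³ = u¹², (u⁴)⁴ = e.
The smallest positive k with (u⁴)ᵏ = e is 4.

Answer: 4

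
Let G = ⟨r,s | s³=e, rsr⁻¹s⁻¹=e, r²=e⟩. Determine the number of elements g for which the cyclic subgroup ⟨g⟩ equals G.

G is cyclic of order 6. An element generates G iff its order is 6, and a cyclic group of order 6 has exactly φ(6) = 2 such elements.

Answer: 2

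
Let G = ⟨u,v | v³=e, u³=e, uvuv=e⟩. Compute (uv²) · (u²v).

Compute (uv²) · (u²v) by multiplying left to right and reducing via the relations at each step:
  (uv²) · u² = u²v
  (u²v) · v = u²v²

Answer: u²v²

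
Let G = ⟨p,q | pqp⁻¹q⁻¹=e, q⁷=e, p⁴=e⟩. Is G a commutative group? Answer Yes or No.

Each pair of generators commutes: p·q = pq = q·p. Since the generators pairwise commute, every element of G commutes with every other, so G is abelian.

Answer: Yes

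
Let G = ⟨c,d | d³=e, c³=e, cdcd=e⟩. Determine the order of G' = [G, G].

G' = [G, G] is generated by all commutators. The generator-pair commutators are: [c, d] = cd²c.
The subgroup they normally generate is {e, cd, c²d², cd²c}, of order 4.
Check: |G/G'| = 12/4 = 3 is the order of the abelianisation.

Answer: 4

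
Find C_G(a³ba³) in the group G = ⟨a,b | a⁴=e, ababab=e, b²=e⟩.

⟨a³ba³⟩ ⊆ C_G(a³ba³) since powers of a³ba³ commute with a³ba³; so |C_G(a³ba³)| ≥ |⟨a³ba³⟩| = 4.
By orbit–stabilizer, |C_G(a³ba³)| = |G| / |conj. class of a³ba³| = 24 / 6 = 4.
The 4 elements commuting with a³ba³ are {e, aba, a³ba³, ba²b}.

Answer: {e, aba, a³ba³, ba²b}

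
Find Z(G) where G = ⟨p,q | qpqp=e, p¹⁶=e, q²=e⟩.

An element z ∈ Z(G) iff z commutes with every generator.
For example p⁸ is central: (p⁸)·p = p⁹ = p·(p⁸); (p⁸)·q = p⁸q = q·(p⁸).
Whereas p ∉ Z(G) since p·q = pq ≠ p¹⁵q = q·p.
Checking each of the 32 elements this way gives Z(G) = {e, p⁸}, of order 2.

Answer: {e, p⁸}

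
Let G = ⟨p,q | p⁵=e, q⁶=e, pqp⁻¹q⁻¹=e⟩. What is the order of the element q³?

Compute successive powers until reaching e:
  (q³)¹ = q³, (q³)² = e.
The smallest positive k with (q³)ᵏ = e is 2.

Answer: 2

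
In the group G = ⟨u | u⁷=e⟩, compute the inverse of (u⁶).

The order of (u⁶) is 7 (smallest k with (u⁶)ᵏ = e), so (u⁶)⁻¹ = (u⁶)⁶ = u.
Check: (u⁶) · u → (u⁶) · u = e, giving e as required.

Answer: u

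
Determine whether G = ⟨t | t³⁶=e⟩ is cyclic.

|G| = 36. The element t has order 36 (its powers give 36 distinct elements), so ⟨t⟩ = G and G is cyclic.

Answer: Yes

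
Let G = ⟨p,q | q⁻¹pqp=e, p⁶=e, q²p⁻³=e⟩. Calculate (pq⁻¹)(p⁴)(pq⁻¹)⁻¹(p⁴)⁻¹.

[(pq⁻¹), (p⁴)] = (pq⁻¹)·(p⁴)·(pq⁻¹)⁻¹·(p⁴)⁻¹.
  (pq⁻¹) · (p⁴) = q
  q · (pq) = p²
  (p²) · (p²) = p⁴

Answer: p⁴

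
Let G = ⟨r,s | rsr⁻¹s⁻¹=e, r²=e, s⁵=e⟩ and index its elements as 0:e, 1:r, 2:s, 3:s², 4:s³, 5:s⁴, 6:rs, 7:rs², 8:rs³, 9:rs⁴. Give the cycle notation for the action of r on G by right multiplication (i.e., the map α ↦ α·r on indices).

(0 1)(2 6)(3 7)(4 8)(5 9)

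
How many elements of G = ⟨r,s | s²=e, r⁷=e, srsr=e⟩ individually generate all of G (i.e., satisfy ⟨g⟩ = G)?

⟨g⟩ = G would require ord(g) = |G| = 14, but the maximum element order in G is 7 < 14. So G is not cyclic and no single element generates it: the count is 0.

Answer: 0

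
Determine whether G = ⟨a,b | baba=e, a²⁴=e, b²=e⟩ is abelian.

a·b = ab but b·a = a²³b, so a·b ≠ b·a and G is not abelian.

Answer: No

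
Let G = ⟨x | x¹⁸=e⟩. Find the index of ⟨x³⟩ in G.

First find ord(x³) by computing successive powers:
  (x³)¹ = x³, (x³)² = x⁶, (x³)³ = x⁹, (x³)⁴ = x¹², (x³)⁵ = x¹⁵, (x³)⁶ = e.
So |⟨x³⟩| = ord(x³) = 6. With |G| = 18, by Lagrange [G : ⟨x³⟩] = 18/6 = 3.

Answer: 3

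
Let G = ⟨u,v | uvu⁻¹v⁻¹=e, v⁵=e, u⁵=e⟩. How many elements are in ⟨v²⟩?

|⟨v²⟩| equals the order of v². Compute successive powers until reaching e:
  (v²)¹ = v², (v²)² = v⁴, (v²)³ = v, (v²)⁴ = v³, (v²)⁵ = e.
The smallest positive k with (v²)ᵏ = e is 5, so |⟨v²⟩| = 5.

Answer: 5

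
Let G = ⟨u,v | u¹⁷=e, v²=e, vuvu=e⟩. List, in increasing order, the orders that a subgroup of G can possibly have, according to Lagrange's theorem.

|G| = 34 = 2 · 17. By Lagrange's theorem the order of any subgroup divides 34; the divisors of 34 are 1, 2, 17, 34.

Answer: 1, 2, 17, 34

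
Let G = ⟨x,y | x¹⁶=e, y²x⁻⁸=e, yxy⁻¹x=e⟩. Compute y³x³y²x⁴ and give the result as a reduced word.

Multiply left to right, reducing at each step:
  (y⁻¹) · x³ = x⁵y
  (x⁵y) · y² = x⁵y⁻¹
  (x⁵y⁻¹) · x⁴ = xy⁻¹

Answer: xy⁻¹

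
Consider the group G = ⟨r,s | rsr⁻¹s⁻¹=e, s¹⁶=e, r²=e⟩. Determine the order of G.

Enumerate words in the generators, reducing via the relations: the distinct elements are
  {e, r, s, rs, s², s³, s⁴, s⁵, s⁶, s⁷, s⁸, s⁹, rs², rs³, rs⁴, rs⁵, rs⁶, rs⁷, rs⁸, rs⁹, s¹², s¹³, s¹¹, s¹⁰, s¹⁴, s¹⁵, rs¹², rs¹³, rs¹¹, rs¹⁰, rs¹⁴, rs¹⁵}.
No further products give new elements, so |G| = 32.

Answer: 32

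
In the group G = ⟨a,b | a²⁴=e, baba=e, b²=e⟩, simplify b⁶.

Compute successive powers of b, reducing at each step:
  b²: b · b = e
  b³: e · b = b
  b⁴: b · b = e
  b⁵: e · b = b
  b⁶: b · b = e

Answer: e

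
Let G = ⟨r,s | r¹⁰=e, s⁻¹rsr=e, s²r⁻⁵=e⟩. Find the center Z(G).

An element z ∈ Z(G) iff z commutes with every generator.
For example r⁵ is central: (r⁵)·r = r⁶ = r·(r⁵); (r⁵)·s = s⁻¹ = s·(r⁵).
Whereas r ∉ Z(G) since r·s = rs ≠ r⁴s⁻¹ = s·r.
Checking each of the 20 elements this way gives Z(G) = {e, r⁵}, of order 2.

Answer: {e, r⁵}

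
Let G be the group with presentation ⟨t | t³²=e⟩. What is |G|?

G is generated by a single element, so G is cyclic. The relator gives t³² = e and no smaller power is forced to be e, so the 32 powers {e, t, t², t³, t⁴, t⁵, t⁶, t⁷, t⁸, t⁹, t²², t²³, t²¹, t²⁰, t²⁴, t²⁵, t²⁶, t²⁷, t²⁸, t²⁹, t³¹, t³⁰, t¹², t¹³, t¹¹, t¹⁰, t¹⁴, t¹⁵, t¹⁶, t¹⁷, t¹⁸, t¹⁹} are distinct. Hence |G| = 32.

Answer: 32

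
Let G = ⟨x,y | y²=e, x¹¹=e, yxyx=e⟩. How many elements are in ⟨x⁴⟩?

|⟨x⁴⟩| equals the order of x⁴. Compute successive powers until reaching e:
  (x⁴)¹ = x⁴, (x⁴)² = x⁸, (x⁴)³ = x, (x⁴)⁴ = x⁵, (x⁴)⁵ = x⁹, (x⁴)⁶ = x², (x⁴)⁷ = x⁶, (x⁴)⁸ = x¹⁰, (x⁴)⁹ = x³, (x⁴)¹⁰ = x⁷, (x⁴)¹¹ = e.
The smallest positive k with (x⁴)ᵏ = e is 11, so |⟨x⁴⟩| = 11.

Answer: 11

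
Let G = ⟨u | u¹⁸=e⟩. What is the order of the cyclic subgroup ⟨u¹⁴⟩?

|⟨u¹⁴⟩| equals the order of u¹⁴. Compute successive powers until reaching e:
  (u¹⁴)¹ = u¹⁴, (u¹⁴)² = u¹⁰, (u¹⁴)³ = u⁶, (u¹⁴)⁴ = u², (u¹⁴)⁵ = u¹⁶, (u¹⁴)⁶ = u¹², (u¹⁴)⁷ = u⁸, (u¹⁴)⁸ = u⁴, (u¹⁴)⁹ = e.
The smallest positive k with (u¹⁴)ᵏ = e is 9, so |⟨u¹⁴⟩| = 9.

Answer: 9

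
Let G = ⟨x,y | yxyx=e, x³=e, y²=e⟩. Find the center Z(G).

An element z ∈ Z(G) iff z commutes with every generator.
For example e is central: e·x = x = x·e; e·y = y = y·e.
Whereas x ∉ Z(G) since x·y = xy ≠ x²y = y·x.
Checking each of the 6 elements this way gives Z(G) = {e}, of order 1.

Answer: {e}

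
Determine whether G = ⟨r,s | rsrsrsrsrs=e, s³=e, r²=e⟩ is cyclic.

Every cyclic group is abelian. But r·s = rs while s·r = sr, so r·s ≠ s·r and G is not abelian. Hence G is not cyclic.

Answer: No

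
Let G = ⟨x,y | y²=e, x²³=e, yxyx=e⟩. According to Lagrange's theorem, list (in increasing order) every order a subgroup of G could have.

|G| = 46 = 2 · 23. By Lagrange's theorem the order of any subgroup divides 46; the divisors of 46 are 1, 2, 23, 46.

Answer: 1, 2, 23, 46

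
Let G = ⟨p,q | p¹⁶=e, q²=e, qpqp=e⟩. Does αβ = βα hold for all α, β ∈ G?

p·q = pq but q·p = p¹⁵q, so p·q ≠ q·p and G is not abelian.

Answer: No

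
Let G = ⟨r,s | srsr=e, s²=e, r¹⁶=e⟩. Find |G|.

Enumerate words in the generators, reducing via the relations: the distinct elements are
  {e, r, s, rs, r², r³, r⁴, r⁵, r⁶, r⁷, r⁸, r⁹, r²s, r³s, r¹², r¹³, r¹¹, r¹⁰, r¹⁴, r¹⁵, r⁴s, r⁵s, r⁶s, r⁷s, r⁸s, r⁹s, r¹²s, r¹³s, r¹¹s, r¹⁰s, r¹⁴s, r¹⁵s}.
No further products give new elements, so |G| = 32.

Answer: 32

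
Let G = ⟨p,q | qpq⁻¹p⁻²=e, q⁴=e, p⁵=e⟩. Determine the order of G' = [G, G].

G' = [G, G] is generated by all commutators. The generator-pair commutators are: [p, q] = p⁴.
The subgroup they normally generate is {e, p, p², p³, p⁴}, of order 5.
Check: |G/G'| = 20/5 = 4 is the order of the abelianisation.

Answer: 5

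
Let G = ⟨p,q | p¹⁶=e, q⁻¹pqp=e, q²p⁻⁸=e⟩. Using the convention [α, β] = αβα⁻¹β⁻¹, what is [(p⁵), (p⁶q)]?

[(p⁵), (p⁶q)] = (p⁵)·(p⁶q)·(p⁵)⁻¹·(p⁶q)⁻¹.
  (p⁵) · (p⁶q) = p³q⁻¹
  (p³q⁻¹) · (p¹¹) = q
  q · (p⁶q⁻¹) = p¹⁰

Answer: p¹⁰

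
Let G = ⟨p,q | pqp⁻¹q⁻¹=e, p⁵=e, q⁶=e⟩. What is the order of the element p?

Compute successive powers until reaching e:
  p¹ = p, p² = p², p³ = p³, p⁴ = p⁴, p⁵ = e.
The smallest positive k with pᵏ = e is 5.

Answer: 5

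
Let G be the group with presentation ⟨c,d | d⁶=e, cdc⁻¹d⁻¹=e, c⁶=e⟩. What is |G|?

Enumerate words in the generators, reducing via the relations: the distinct elements are
  {c, d, e, cd, c², c³, c⁴, c⁵, d², d³, d⁴, d⁵, cd², cd³, cd⁴, cd⁵, c²d, c³d, c⁴d, c⁵d, c²d², c²d³, c²d⁴, c²d⁵, c³d², c³d³, c³d⁴, c³d⁵, c⁴d², c⁴d³, c⁴d⁴, c⁴d⁵, c⁵d², c⁵d³, c⁵d⁴, c⁵d⁵}.
No further products give new elements, so |G| = 36.

Answer: 36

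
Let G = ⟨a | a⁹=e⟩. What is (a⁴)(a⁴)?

Compute (a⁴) · (a⁴) by multiplying left to right and reducing via the relations at each step:
  (a⁴) · a⁴ = a⁸

Answer: a⁸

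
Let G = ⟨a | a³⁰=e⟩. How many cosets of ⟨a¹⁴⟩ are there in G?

First find ord(a¹⁴) by computing successive powers:
  (a¹⁴)¹ = a¹⁴, (a¹⁴)² = a²⁸, (a¹⁴)³ = a¹², (a¹⁴)⁴ = a²⁶, (a¹⁴)⁵ = a¹⁰, (a¹⁴)⁶ = a²⁴, (a¹⁴)⁷ = a⁸, (a¹⁴)⁸ = a²², (a¹⁴)⁹ = a⁶, (a¹⁴)¹⁰ = a²⁰, (a¹⁴)¹¹ = a⁴, (a¹⁴)¹² = a¹⁸, (a¹⁴)¹³ = a², (a¹⁴)¹⁴ = a¹⁶, (a¹⁴)¹⁵ = e.
So |⟨a¹⁴⟩| = ord(a¹⁴) = 15. With |G| = 30, by Lagrange [G : ⟨a¹⁴⟩] = 30/15 = 2.

Answer: 2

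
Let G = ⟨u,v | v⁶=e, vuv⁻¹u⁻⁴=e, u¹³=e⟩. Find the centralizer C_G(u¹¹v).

⟨u¹¹v⟩ ⊆ C_G(u¹¹v) since powers of u¹¹v commute with u¹¹v; so |C_G(u¹¹v)| ≥ |⟨u¹¹v⟩| = 6.
By orbit–stabilizer, |C_G(u¹¹v)| = |G| / |conj. class of u¹¹v| = 78 / 13 = 6.
The 6 elements commuting with u¹¹v are {e, u³v², u⁷v⁵, u¹¹v, u¹⁰v³, u¹²v⁴}.

Answer: {e, u³v², u⁷v⁵, u¹¹v, u¹⁰v³, u¹²v⁴}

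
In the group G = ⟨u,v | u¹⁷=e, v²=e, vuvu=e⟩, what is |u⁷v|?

Compute successive powers until reaching e:
  (u⁷v)¹ = u⁷v, (u⁷v)² = e.
The smallest positive k with (u⁷v)ᵏ = e is 2.

Answer: 2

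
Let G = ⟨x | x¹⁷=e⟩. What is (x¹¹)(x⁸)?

Compute (x¹¹) · (x⁸) by multiplying left to right and reducing via the relations at each step:
  (x¹¹) · x⁸ = x²

Answer: x²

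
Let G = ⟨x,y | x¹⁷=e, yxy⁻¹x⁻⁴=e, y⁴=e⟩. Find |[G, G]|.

G' = [G, G] is generated by all commutators. The generator-pair commutators are: [x, y] = x¹⁴.
The subgroup they normally generate is {e, x, x², x³, x⁴, x⁵, x⁶, x⁷, x⁸, x⁹, x¹⁰, x¹¹, x¹², x¹³, x¹⁴, x¹⁵, x¹⁶}, of order 17.
Check: |G/G'| = 68/17 = 4 is the order of the abelianisation.

Answer: 17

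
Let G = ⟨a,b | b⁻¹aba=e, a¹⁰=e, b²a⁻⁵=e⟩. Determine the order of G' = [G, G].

G' = [G, G] is generated by all commutators. The generator-pair commutators are: [a, b] = a².
The subgroup they normally generate is {e, a², a⁴, a⁶, a⁸}, of order 5.
Check: |G/G'| = 20/5 = 4 is the order of the abelianisation.

Answer: 5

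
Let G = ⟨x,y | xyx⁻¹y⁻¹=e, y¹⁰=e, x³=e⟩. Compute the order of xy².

Compute successive powers until reaching e:
  (xy²)¹ = xy², (xy²)² = x²y⁴, (xy²)³ = y⁶, (xy²)⁴ = xy⁸, (xy²)⁵ = x², (xy²)⁶ = y², (xy²)⁷ = xy⁴, (xy²)⁸ = x²y⁶, (xy²)⁹ = y⁸, (xy²)¹⁰ = x, (xy²)¹¹ = x²y², (xy²)¹² = y⁴, (xy²)¹³ = xy⁶, (xy²)¹⁴ = x²y⁸, (xy²)¹⁵ = e.
The smallest positive k with (xy²)ᵏ = e is 15.

Answer: 15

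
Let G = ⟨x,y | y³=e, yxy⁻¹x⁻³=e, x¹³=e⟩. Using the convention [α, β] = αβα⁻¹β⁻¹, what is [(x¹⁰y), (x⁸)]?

[(x¹⁰y), (x⁸)] = (x¹⁰y)·(x⁸)·(x¹⁰y)⁻¹·(x⁸)⁻¹.
  (x¹⁰y) · (x⁸) = x⁸y
  (x⁸y) · (xy²) = x¹¹
  (x¹¹) · (x⁵) = x³

Answer: x³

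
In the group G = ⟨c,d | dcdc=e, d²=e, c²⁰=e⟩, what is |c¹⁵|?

Compute successive powers until reaching e:
  (c¹⁵)¹ = c¹⁵, (c¹⁵)² = c¹⁰, (c¹⁵)³ = c⁵, (c¹⁵)⁴ = e.
The smallest positive k with (c¹⁵)ᵏ = e is 4.

Answer: 4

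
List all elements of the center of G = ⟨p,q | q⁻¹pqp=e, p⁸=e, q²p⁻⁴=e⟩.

An element z ∈ Z(G) iff z commutes with every generator.
For example p⁴ is central: (p⁴)·p = p⁵ = p·(p⁴); (p⁴)·q = q⁻¹ = q·(p⁴).
Whereas p ∉ Z(G) since p·q = pq ≠ p³q⁻¹ = q·p.
Checking each of the 16 elements this way gives Z(G) = {e, p⁴}, of order 2.

Answer: {e, p⁴}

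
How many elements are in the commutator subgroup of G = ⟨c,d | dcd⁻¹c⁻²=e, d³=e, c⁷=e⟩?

G' = [G, G] is generated by all commutators. The generator-pair commutators are: [c, d] = c⁶.
The subgroup they normally generate is {e, c, c², c³, c⁴, c⁵, c⁶}, of order 7.
Check: |G/G'| = 21/7 = 3 is the order of the abelianisation.

Answer: 7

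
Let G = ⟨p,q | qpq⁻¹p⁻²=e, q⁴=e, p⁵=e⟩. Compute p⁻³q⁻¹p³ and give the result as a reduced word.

Multiply left to right, reducing at each step:
  (p²) · q⁻¹ = p²q³
  (p²q³) · p³ = pq³

Answer: pq³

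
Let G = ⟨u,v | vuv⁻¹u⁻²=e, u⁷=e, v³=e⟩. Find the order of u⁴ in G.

Compute successive powers until reaching e:
  (u⁴)¹ = u⁴, (u⁴)² = u, (u⁴)³ = u⁵, (u⁴)⁴ = u², (u⁴)⁵ = u⁶, (u⁴)⁶ = u³, (u⁴)⁷ = e.
The smallest positive k with (u⁴)ᵏ = e is 7.

Answer: 7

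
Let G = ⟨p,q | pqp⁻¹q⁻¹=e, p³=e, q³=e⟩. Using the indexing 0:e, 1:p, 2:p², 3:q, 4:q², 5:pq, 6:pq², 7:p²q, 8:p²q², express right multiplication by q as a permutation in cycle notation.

(0 3 4)(1 5 6)(2 7 8)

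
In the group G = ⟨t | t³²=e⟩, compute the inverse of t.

The order of t is 32 (smallest k with tᵏ = e), so t⁻¹ = t³¹ = t³¹.
Check: t · (t³¹) → t · t³¹ = e, giving e as required.

Answer: t³¹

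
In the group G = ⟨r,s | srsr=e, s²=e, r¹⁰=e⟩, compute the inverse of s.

The order of s is 2 (smallest k with sᵏ = e), so s⁻¹ = s¹ = s.
Check: s · s → s · s = e, giving e as required.

Answer: s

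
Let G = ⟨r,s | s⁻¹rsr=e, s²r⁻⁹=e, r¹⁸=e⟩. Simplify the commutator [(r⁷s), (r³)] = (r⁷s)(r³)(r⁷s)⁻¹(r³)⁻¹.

[(r⁷s), (r³)] = (r⁷s)·(r³)·(r⁷s)⁻¹·(r³)⁻¹.
  (r⁷s) · (r³) = r⁴s
  (r⁴s) · (r⁷s⁻¹) = r¹⁵
  (r¹⁵) · (r¹⁵) = r¹²

Answer: r¹²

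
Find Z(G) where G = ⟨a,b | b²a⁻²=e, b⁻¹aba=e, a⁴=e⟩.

An element z ∈ Z(G) iff z commutes with every generator.
For example a² is central: (a²)·a = a³ = a·(a²); (a²)·b = b⁻¹ = b·(a²).
Whereas a ∉ Z(G) since a·b = ab ≠ ab⁻¹ = b·a.
Checking each of the 8 elements this way gives Z(G) = {e, a²}, of order 2.

Answer: {e, a²}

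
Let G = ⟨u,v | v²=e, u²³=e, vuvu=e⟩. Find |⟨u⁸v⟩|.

|⟨u⁸v⟩| equals the order of u⁸v. Compute successive powers until reaching e:
  (u⁸v)¹ = u⁸v, (u⁸v)² = e.
The smallest positive k with (u⁸v)ᵏ = e is 2, so |⟨u⁸v⟩| = 2.

Answer: 2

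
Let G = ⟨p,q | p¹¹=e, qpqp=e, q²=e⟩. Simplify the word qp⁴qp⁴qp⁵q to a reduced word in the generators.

Multiply left to right, reducing at each step:
  q · p⁴ = p⁷q
  (p⁷q) · q = p⁷
  (p⁷) · p⁴ = e
  e · q = q
  q · p⁵ = p⁶q
  (p⁶q) · q = p⁶

Answer: p⁶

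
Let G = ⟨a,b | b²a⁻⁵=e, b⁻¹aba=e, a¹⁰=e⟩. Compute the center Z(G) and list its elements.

An element z ∈ Z(G) iff z commutes with every generator.
For example a⁵ is central: (a⁵)·a = a⁶ = a·(a⁵); (a⁵)·b = b⁻¹ = b·(a⁵).
Whereas a ∉ Z(G) since a·b = ab ≠ a⁴b⁻¹ = b·a.
Checking each of the 20 elements this way gives Z(G) = {e, a⁵}, of order 2.

Answer: {e, a⁵}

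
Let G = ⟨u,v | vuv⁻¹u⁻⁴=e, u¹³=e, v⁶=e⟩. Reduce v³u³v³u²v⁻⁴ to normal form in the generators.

Multiply left to right, reducing at each step:
  (v³) · u³ = u¹⁰v³
  (u¹⁰v³) · v³ = u¹⁰
  (u¹⁰) · u² = u¹²
  (u¹²) · v⁻⁴ = u¹²v²

Answer: u¹²v²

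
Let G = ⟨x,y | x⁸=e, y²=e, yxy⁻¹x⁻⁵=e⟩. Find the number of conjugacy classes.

The conjugacy classes (representative and size) are:
  [e] (size 1), [x⁵] (size 2), [x²] (size 1), [x⁷] (size 2), [x⁴] (size 1), [x⁶] (size 1), [y] (size 2), [x⁵y] (size 2), [x²y] (size 2), [x³y] (size 2).
Class equation: 1 + 2 + 1 + 2 + 1 + 1 + 2 + 2 + 2 + 2 = 16 = |G|. So G has 10 conjugacy classes.

Answer: 10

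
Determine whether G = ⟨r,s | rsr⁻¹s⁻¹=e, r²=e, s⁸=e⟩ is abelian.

Each pair of generators commutes: r·s = rs = s·r. Since the generators pairwise commute, every element of G commutes with every other, so G is abelian.

Answer: Yes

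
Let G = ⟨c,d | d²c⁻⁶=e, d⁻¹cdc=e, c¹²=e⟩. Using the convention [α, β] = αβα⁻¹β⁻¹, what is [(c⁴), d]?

[(c⁴), d] = (c⁴)·d·(c⁴)⁻¹·d⁻¹.
  (c⁴) · d = c⁴d
  (c⁴d) · (c⁸) = c²d⁻¹
  (c²d⁻¹) · (d⁻¹) = c⁸

Answer: c⁸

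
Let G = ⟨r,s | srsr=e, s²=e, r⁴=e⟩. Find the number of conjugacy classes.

The conjugacy classes (representative and size) are:
  [e] (size 1), [r] (size 2), [r²] (size 1), [r²s] (size 2), [r³s] (size 2).
Class equation: 1 + 2 + 1 + 2 + 2 = 8 = |G|. So G has 5 conjugacy classes.

Answer: 5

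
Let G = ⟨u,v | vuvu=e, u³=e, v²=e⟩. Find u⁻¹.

The order of u is 3 (smallest k with uᵏ = e), so u⁻¹ = u² = u².
Check: u · (u²) → u · u² = e, giving e as required.

Answer: u²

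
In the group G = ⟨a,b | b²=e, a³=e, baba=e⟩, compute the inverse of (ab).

The order of (ab) is 2 (smallest k with (ab)ᵏ = e), so (ab)⁻¹ = (ab)¹ = ab.
Check: (ab) · (ab) → (ab) · a = b;   b · b = e, giving e as required.

Answer: ab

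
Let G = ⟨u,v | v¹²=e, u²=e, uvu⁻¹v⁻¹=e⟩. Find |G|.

Enumerate words in the generators, reducing via the relations: the distinct elements are
  {e, u, v, uv, v², v³, v⁴, v⁵, v⁶, v⁷, v⁸, v⁹, uv², uv³, uv⁴, uv⁵, uv⁶, uv⁷, uv⁸, uv⁹, v¹¹, v¹⁰, uv¹¹, uv¹⁰}.
No further products give new elements, so |G| = 24.

Answer: 24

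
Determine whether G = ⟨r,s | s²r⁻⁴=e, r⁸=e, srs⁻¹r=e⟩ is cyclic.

Every cyclic group is abelian. But r·s = rs while s·r = r³s⁻¹, so r·s ≠ s·r and G is not abelian. Hence G is not cyclic.

Answer: No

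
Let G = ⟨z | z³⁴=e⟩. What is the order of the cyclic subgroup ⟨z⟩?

|⟨z⟩| equals the order of z. Compute successive powers until reaching e:
  z¹ = z, z² = z², z³ = z³, z⁴ = z⁴, z⁵ = z⁵, z⁶ = z⁶, z⁷ = z⁷, z⁸ = z⁸, z⁹ = z⁹, z¹⁰ = z¹⁰, z¹¹ = z¹¹, z¹² = z¹², z¹³ = z¹³, z¹⁴ = z¹⁴, z¹⁵ = z¹⁵, z¹⁶ = z¹⁶, z¹⁷ = z¹⁷, z¹⁸ = z¹⁸, z¹⁹ = z¹⁹, z²⁰ = z²⁰, z²¹ = z²¹, z²² = z²², z²³ = z²³, z²⁴ = z²⁴, z²⁵ = z²⁵, z²⁶ = z²⁶, z²⁷ = z²⁷, z²⁸ = z²⁸, z²⁹ = z²⁹, z³⁰ = z³⁰, z³¹ = z³¹, z³² = z³², z³³ = z³³, z³⁴ = e.
The smallest positive k with zᵏ = e is 34, so |⟨z⟩| = 34.

Answer: 34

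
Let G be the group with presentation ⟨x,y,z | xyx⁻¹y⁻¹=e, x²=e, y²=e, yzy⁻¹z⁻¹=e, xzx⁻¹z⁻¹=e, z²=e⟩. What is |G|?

Enumerate words in the generators, reducing via the relations: the distinct elements are
  {e, x, y, z, xy, xz, yz, xyz}.
No further products give new elements, so |G| = 8.

Answer: 8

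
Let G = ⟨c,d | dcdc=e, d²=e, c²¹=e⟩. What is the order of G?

Enumerate words in the generators, reducing via the relations: the distinct elements are
  {c, d, e, cd, c², c³, c⁴, c⁵, c⁶, c⁷, c⁸, c⁹, c²d, c²⁰, c³d, c¹², c¹³, c¹¹, c¹⁰, c¹⁴, c¹⁵, c¹⁶, c¹⁷, c¹⁸, c¹⁹, c⁴d, c⁵d, c⁶d, c⁷d, c⁸d, c⁹d, c²⁰d, c¹²d, c¹³d, c¹¹d, c¹⁰d, c¹⁴d, c¹⁵d, c¹⁶d, c¹⁷d, c¹⁸d, c¹⁹d}.
No further products give new elements, so |G| = 42.

Answer: 42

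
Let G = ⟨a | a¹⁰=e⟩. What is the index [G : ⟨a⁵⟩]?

First find ord(a⁵) by computing successive powers:
  (a⁵)¹ = a⁵, (a⁵)² = e.
So |⟨a⁵⟩| = ord(a⁵) = 2. With |G| = 10, by Lagrange [G : ⟨a⁵⟩] = 10/2 = 5.

Answer: 5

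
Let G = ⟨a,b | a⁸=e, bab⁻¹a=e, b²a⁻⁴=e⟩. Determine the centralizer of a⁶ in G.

⟨a⁶⟩ ⊆ C_G(a⁶) since powers of a⁶ commute with a⁶; so |C_G(a⁶)| ≥ |⟨a⁶⟩| = 4.
By orbit–stabilizer, |C_G(a⁶)| = |G| / |conj. class of a⁶| = 16 / 2 = 8.
The 8 elements commuting with a⁶ are {e, a, a², a³, a⁴, a⁵, a⁶, a⁷}.

Answer: {e, a, a², a³, a⁴, a⁵, a⁶, a⁷}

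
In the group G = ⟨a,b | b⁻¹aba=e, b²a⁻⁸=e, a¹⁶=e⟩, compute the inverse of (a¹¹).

The order of (a¹¹) is 16 (smallest k with (a¹¹)ᵏ = e), so (a¹¹)⁻¹ = (a¹¹)¹⁵ = a⁵.
Check: (a¹¹) · (a⁵) → (a¹¹) · a⁵ = e, giving e as required.

Answer: a⁵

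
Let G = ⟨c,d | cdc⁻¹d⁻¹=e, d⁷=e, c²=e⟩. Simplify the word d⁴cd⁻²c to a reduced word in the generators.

Multiply left to right, reducing at each step:
  (d⁴) · c = cd⁴
  (cd⁴) · d⁻² = cd²
  (cd²) · c = d²

Answer: d²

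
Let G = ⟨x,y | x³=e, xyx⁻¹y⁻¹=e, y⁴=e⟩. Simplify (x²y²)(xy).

Compute (x²y²) · (xy) by multiplying left to right and reducing via the relations at each step:
  (x²y²) · x = y²
  (y²) · y = y³

Answer: y³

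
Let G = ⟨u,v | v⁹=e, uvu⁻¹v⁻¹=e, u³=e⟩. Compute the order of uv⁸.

Compute successive powers until reaching e:
  (uv⁸)¹ = uv⁸, (uv⁸)² = u²v⁷, (uv⁸)³ = v⁶, (uv⁸)⁴ = uv⁵, (uv⁸)⁵ = u²v⁴, (uv⁸)⁶ = v³, (uv⁸)⁷ = uv², (uv⁸)⁸ = u²v, (uv⁸)⁹ = e.
The smallest positive k with (uv⁸)ᵏ = e is 9.

Answer: 9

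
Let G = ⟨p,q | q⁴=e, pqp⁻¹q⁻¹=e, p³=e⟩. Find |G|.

Enumerate words in the generators, reducing via the relations: the distinct elements are
  {e, p, q, pq, p², q², q³, pq², pq³, p²q, p²q², p²q³}.
No further products give new elements, so |G| = 12.

Answer: 12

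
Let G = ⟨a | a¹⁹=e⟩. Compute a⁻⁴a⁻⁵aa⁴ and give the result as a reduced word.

Multiply left to right, reducing at each step:
  (a¹⁵) · a⁻⁵ = a¹⁰
  (a¹⁰) · a = a¹¹
  (a¹¹) · a⁴ = a¹⁵

Answer: a¹⁵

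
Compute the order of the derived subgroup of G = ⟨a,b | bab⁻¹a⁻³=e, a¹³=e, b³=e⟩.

G' = [G, G] is generated by all commutators. The generator-pair commutators are: [a, b] = a¹¹.
The subgroup they normally generate is {e, a, a², a³, a⁴, a⁵, a⁶, a⁷, a⁸, a⁹, a¹⁰, a¹¹, a¹²}, of order 13.
Check: |G/G'| = 39/13 = 3 is the order of the abelianisation.

Answer: 13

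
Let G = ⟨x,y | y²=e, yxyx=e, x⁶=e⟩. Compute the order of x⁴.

Compute successive powers until reaching e:
  (x⁴)¹ = x⁴, (x⁴)² = x², (x⁴)³ = e.
The smallest positive k with (x⁴)ᵏ = e is 3.

Answer: 3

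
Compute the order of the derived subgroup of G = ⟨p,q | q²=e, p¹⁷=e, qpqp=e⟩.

G' = [G, G] is generated by all commutators. The generator-pair commutators are: [p, q] = p².
The subgroup they normally generate is {e, p, p², p³, p⁴, p⁵, p⁶, p⁷, p⁸, p⁹, p¹⁰, p¹¹, p¹², p¹³, p¹⁴, p¹⁵, p¹⁶}, of order 17.
Check: |G/G'| = 34/17 = 2 is the order of the abelianisation.

Answer: 17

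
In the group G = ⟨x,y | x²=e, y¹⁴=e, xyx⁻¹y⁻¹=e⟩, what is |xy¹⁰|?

Compute successive powers until reaching e:
  (xy¹⁰)¹ = xy¹⁰, (xy¹⁰)² = y⁶, (xy¹⁰)³ = xy², (xy¹⁰)⁴ = y¹², (xy¹⁰)⁵ = xy⁸, (xy¹⁰)⁶ = y⁴, (xy¹⁰)⁷ = x, (xy¹⁰)⁸ = y¹⁰, (xy¹⁰)⁹ = xy⁶, (xy¹⁰)¹⁰ = y², (xy¹⁰)¹¹ = xy¹², (xy¹⁰)¹² = y⁸, (xy¹⁰)¹³ = xy⁴, (xy¹⁰)¹⁴ = e.
The smallest positive k with (xy¹⁰)ᵏ = e is 14.

Answer: 14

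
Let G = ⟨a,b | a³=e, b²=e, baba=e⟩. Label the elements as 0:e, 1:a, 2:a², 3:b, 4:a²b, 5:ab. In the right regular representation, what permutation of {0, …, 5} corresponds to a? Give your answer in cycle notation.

(0 1 2)(3 4 5)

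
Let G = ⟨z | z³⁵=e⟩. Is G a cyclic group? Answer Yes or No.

|G| = 35. The element z has order 35 (its powers give 35 distinct elements), so ⟨z⟩ = G and G is cyclic.

Answer: Yes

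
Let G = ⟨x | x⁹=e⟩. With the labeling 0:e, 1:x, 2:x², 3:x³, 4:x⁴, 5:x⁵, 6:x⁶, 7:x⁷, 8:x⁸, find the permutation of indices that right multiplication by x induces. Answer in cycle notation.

(0 1 2 3 4 5 6 7 8)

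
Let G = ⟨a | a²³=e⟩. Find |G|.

G is generated by a single element, so G is cyclic. The relator gives a²³ = e and no smaller power is forced to be e, so the 23 powers {a, e, a², a³, a⁴, a⁵, a⁶, a⁷, a⁸, a⁹, a²², a²¹, a²⁰, a¹², a¹³, a¹¹, a¹⁰, a¹⁴, a¹⁵, a¹⁶, a¹⁷, a¹⁸, a¹⁹} are distinct. Hence |G| = 23.

Answer: 23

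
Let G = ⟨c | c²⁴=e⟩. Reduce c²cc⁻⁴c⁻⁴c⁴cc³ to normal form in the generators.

Multiply left to right, reducing at each step:
  (c²) · c = c³
  (c³) · c⁻⁴ = c²³
  (c²³) · c⁻⁴ = c¹⁹
  (c¹⁹) · c⁴ = c²³
  (c²³) · c = e
  e · c³ = c³

Answer: c³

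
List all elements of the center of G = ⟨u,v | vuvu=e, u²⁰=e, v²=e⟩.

An element z ∈ Z(G) iff z commutes with every generator.
For example u¹⁰ is central: (u¹⁰)·u = u¹¹ = u·(u¹⁰); (u¹⁰)·v = u¹⁰v = v·(u¹⁰).
Whereas u ∉ Z(G) since u·v = uv ≠ u¹⁹v = v·u.
Checking each of the 40 elements this way gives Z(G) = {e, u¹⁰}, of order 2.

Answer: {e, u¹⁰}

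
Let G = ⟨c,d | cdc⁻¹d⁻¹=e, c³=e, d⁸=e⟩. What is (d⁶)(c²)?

Compute (d⁶) · (c²) by multiplying left to right and reducing via the relations at each step:
  (d⁶) · c² = c²d⁶

Answer: c²d⁶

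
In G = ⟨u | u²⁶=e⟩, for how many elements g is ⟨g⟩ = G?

G is cyclic of order 26. An element generates G iff its order is 26, and a cyclic group of order 26 has exactly φ(26) = 12 such elements.

Answer: 12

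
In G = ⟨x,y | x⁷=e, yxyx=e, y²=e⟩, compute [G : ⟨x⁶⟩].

First find ord(x⁶) by computing successive powers:
  (x⁶)¹ = x⁶, (x⁶)² = x⁵, (x⁶)³ = x⁴, (x⁶)⁴ = x³, (x⁶)⁵ = x², (x⁶)⁶ = x, (x⁶)⁷ = e.
So |⟨x⁶⟩| = ord(x⁶) = 7. With |G| = 14, by Lagrange [G : ⟨x⁶⟩] = 14/7 = 2.

Answer: 2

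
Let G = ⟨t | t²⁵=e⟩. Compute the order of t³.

Compute successive powers until reaching e:
  (t³)¹ = t³, (t³)² = t⁶, (t³)³ = t⁹, (t³)⁴ = t¹², (t³)⁵ = t¹⁵, (t³)⁶ = t¹⁸, (t³)⁷ = t²¹, (t³)⁸ = t²⁴, (t³)⁹ = t², (t³)¹⁰ = t⁵, (t³)¹¹ = t⁸, (t³)¹² = t¹¹, (t³)¹³ = t¹⁴, (t³)¹⁴ = t¹⁷, (t³)¹⁵ = t²⁰, (t³)¹⁶ = t²³, (t³)¹⁷ = t, (t³)¹⁸ = t⁴, (t³)¹⁹ = t⁷, (t³)²⁰ = t¹⁰, (t³)²¹ = t¹³, (t³)²² = t¹⁶, (t³)²³ = t¹⁹, (t³)²⁴ = t²², (t³)²⁵ = e.
The smallest positive k with (t³)ᵏ = e is 25.

Answer: 25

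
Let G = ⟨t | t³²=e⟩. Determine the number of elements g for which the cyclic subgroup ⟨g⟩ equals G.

G is cyclic of order 32. An element generates G iff its order is 32, and a cyclic group of order 32 has exactly φ(32) = 16 such elements.

Answer: 16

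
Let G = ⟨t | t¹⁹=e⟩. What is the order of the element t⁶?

Compute successive powers until reaching e:
  (t⁶)¹ = t⁶, (t⁶)² = t¹², (t⁶)³ = t¹⁸, (t⁶)⁴ = t⁵, (t⁶)⁵ = t¹¹, (t⁶)⁶ = t¹⁷, (t⁶)⁷ = t⁴, (t⁶)⁸ = t¹⁰, (t⁶)⁹ = t¹⁶, (t⁶)¹⁰ = t³, (t⁶)¹¹ = t⁹, (t⁶)¹² = t¹⁵, (t⁶)¹³ = t², (t⁶)¹⁴ = t⁸, (t⁶)¹⁵ = t¹⁴, (t⁶)¹⁶ = t, (t⁶)¹⁷ = t⁷, (t⁶)¹⁸ = t¹³, (t⁶)¹⁹ = e.
The smallest positive k with (t⁶)ᵏ = e is 19.

Answer: 19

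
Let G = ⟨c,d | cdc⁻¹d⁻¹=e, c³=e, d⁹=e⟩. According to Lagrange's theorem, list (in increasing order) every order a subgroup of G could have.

|G| = 27 = 3³. By Lagrange's theorem the order of any subgroup divides 27; the divisors of 27 are 1, 3, 9, 27.

Answer: 1, 3, 9, 27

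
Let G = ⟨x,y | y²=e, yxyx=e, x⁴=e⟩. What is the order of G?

Enumerate words in the generators, reducing via the relations: the distinct elements are
  {e, x, y, xy, x², x³, x²y, x³y}.
No further products give new elements, so |G| = 8.

Answer: 8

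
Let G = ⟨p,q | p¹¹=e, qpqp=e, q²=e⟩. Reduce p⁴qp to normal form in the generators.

Multiply left to right, reducing at each step:
  (p⁴) · q = p⁴q
  (p⁴q) · p = p³q

Answer: p³q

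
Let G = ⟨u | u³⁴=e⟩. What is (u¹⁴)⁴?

Compute successive powers of (u¹⁴), reducing at each step:
  (u¹⁴)²: (u¹⁴) · u¹⁴ = u²⁸
  (u¹⁴)³: (u²⁸) · u¹⁴ = u⁸
  (u¹⁴)⁴: (u⁸) · u¹⁴ = u²²

Answer: u²²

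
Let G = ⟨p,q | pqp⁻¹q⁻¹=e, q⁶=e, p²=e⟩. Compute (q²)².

Compute successive powers of (q²), reducing at each step:
  (q²)²: (q²) · q² = q⁴

Answer: q⁴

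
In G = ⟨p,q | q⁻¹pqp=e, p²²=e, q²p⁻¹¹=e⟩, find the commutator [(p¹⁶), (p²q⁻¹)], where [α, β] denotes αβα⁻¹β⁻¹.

[(p¹⁶), (p²q⁻¹)] = (p¹⁶)·(p²q⁻¹)·(p¹⁶)⁻¹·(p²q⁻¹)⁻¹.
  (p¹⁶) · (p²q⁻¹) = p⁷q
  (p⁷q) · (p⁶) = pq
  (pq) · (p²q) = p¹⁰

Answer: p¹⁰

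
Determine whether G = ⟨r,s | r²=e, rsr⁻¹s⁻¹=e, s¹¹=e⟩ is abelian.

Each pair of generators commutes: r·s = rs = s·r. Since the generators pairwise commute, every element of G commutes with every other, so G is abelian.

Answer: Yes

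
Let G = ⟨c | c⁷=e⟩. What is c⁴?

Compute successive powers of c, reducing at each step:
  c²: c · c = c²
  c³: (c²) · c = c³
  c⁴: (c³) · c = c⁴

Answer: c⁴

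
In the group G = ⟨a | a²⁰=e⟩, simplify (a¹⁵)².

Compute successive powers of (a¹⁵), reducing at each step:
  (a¹⁵)²: (a¹⁵) · a¹⁵ = a¹⁰

Answer: a¹⁰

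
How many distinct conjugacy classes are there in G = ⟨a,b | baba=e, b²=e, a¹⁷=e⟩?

The conjugacy classes (representative and size) are:
  [e] (size 1), [a¹⁶] (size 2), [a²] (size 2), [a³] (size 2), [a¹³] (size 2), [a¹²] (size 2), [a⁶] (size 2), [a¹⁰] (size 2), [a⁹] (size 2), [a⁷b] (size 17).
Class equation: 1 + 2 + 2 + 2 + 2 + 2 + 2 + 2 + 2 + 17 = 34 = |G|. So G has 10 conjugacy classes.

Answer: 10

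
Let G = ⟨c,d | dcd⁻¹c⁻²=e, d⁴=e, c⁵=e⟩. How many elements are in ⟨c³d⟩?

|⟨c³d⟩| equals the order of c³d. Compute successive powers until reaching e:
  (c³d)¹ = c³d, (c³d)² = c⁴d², (c³d)³ = cd³, (c³d)⁴ = e.
The smallest positive k with (c³d)ᵏ = e is 4, so |⟨c³d⟩| = 4.

Answer: 4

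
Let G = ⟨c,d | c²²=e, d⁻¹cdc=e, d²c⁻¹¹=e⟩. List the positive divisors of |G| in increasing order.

|G| = 44 = 2² · 11. By Lagrange's theorem the order of any subgroup divides 44; the divisors of 44 are 1, 2, 4, 11, 22, 44.

Answer: 1, 2, 4, 11, 22, 44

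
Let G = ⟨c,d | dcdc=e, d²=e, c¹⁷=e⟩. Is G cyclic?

Every cyclic group is abelian. But c·d = cd while d·c = c¹⁶d, so c·d ≠ d·c and G is not abelian. Hence G is not cyclic.

Answer: No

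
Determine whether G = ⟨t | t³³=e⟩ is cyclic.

|G| = 33. The element t has order 33 (its powers give 33 distinct elements), so ⟨t⟩ = G and G is cyclic.

Answer: Yes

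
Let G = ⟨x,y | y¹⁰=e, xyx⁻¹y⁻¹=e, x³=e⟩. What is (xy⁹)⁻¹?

The order of (xy⁹) is 30 (smallest k with (xy⁹)ᵏ = e), so (xy⁹)⁻¹ = (xy⁹)²⁹ = x²y.
Check: (xy⁹) · (x²y) → (xy⁹) · x² = y⁹;   (y⁹) · y = e, giving e as required.

Answer: x²y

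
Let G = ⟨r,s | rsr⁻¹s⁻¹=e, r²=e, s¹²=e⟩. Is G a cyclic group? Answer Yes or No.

|G| = 24, but the maximum element order in G is 12 < 24. No single element generates all of G, so G is not cyclic.

Answer: No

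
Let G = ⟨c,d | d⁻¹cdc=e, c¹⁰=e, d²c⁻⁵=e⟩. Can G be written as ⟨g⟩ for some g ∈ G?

Every cyclic group is abelian. But c·d = cd while d·c = c⁴d⁻¹, so c·d ≠ d·c and G is not abelian. Hence G is not cyclic.

Answer: No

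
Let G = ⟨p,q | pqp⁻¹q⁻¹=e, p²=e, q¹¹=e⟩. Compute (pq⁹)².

Compute successive powers of (pq⁹), reducing at each step:
  (pq⁹)²: (pq⁹) · p = q⁹;   (q⁹) · q⁹ = q⁷

Answer: q⁷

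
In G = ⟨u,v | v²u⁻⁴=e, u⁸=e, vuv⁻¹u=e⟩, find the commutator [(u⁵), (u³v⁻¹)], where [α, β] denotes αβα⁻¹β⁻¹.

[(u⁵), (u³v⁻¹)] = (u⁵)·(u³v⁻¹)·(u⁵)⁻¹·(u³v⁻¹)⁻¹.
  (u⁵) · (u³v⁻¹) = v⁻¹
  (v⁻¹) · (u³) = uv
  (uv) · (u³v) = u²

Answer: u²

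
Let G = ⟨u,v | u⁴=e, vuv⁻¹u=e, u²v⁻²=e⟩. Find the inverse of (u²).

The order of (u²) is 2 (smallest k with (u²)ᵏ = e), so (u²)⁻¹ = (u²)¹ = u².
Check: (u²) · (u²) → (u²) · u² = e, giving e as required.

Answer: u²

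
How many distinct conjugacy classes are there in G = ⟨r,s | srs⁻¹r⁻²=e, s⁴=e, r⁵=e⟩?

The conjugacy classes (representative and size) are:
  [e] (size 1), [r⁴] (size 4), [r²s] (size 5), [s²] (size 5), [r³s³] (size 5).
Class equation: 1 + 4 + 5 + 5 + 5 = 20 = |G|. So G has 5 conjugacy classes.

Answer: 5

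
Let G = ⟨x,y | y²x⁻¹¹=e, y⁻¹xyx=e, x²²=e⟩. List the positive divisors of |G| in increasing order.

|G| = 44 = 2² · 11. By Lagrange's theorem the order of any subgroup divides 44; the divisors of 44 are 1, 2, 4, 11, 22, 44.

Answer: 1, 2, 4, 11, 22, 44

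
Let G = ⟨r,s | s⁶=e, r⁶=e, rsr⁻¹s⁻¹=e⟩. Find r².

Compute successive powers of r, reducing at each step:
  r²: r · r = r²

Answer: r²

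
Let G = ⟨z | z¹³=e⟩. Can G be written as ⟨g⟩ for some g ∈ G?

|G| = 13. The element z has order 13 (its powers give 13 distinct elements), so ⟨z⟩ = G and G is cyclic.

Answer: Yes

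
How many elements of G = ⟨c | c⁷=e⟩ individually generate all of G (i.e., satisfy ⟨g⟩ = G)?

G is cyclic of order 7. An element generates G iff its order is 7, and a cyclic group of order 7 has exactly φ(7) = 6 such elements.

Answer: 6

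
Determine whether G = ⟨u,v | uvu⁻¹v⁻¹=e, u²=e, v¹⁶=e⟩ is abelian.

Each pair of generators commutes: u·v = uv = v·u. Since the generators pairwise commute, every element of G commutes with every other, so G is abelian.

Answer: Yes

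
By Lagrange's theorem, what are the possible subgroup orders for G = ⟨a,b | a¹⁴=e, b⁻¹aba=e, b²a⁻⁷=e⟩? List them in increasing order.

|G| = 28 = 2² · 7. By Lagrange's theorem the order of any subgroup divides 28; the divisors of 28 are 1, 2, 4, 7, 14, 28.

Answer: 1, 2, 4, 7, 14, 28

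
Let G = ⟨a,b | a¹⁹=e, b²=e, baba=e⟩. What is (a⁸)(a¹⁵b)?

Compute (a⁸) · (a¹⁵b) by multiplying left to right and reducing via the relations at each step:
  (a⁸) · a¹⁵ = a⁴
  (a⁴) · b = a⁴b

Answer: a⁴b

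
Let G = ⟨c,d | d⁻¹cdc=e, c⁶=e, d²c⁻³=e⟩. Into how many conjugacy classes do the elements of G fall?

The conjugacy classes (representative and size) are:
  [e] (size 1), [c] (size 2), [c²] (size 2), [c³] (size 1), [cd⁻¹] (size 3), [c²d⁻¹] (size 3).
Class equation: 1 + 2 + 2 + 1 + 3 + 3 = 12 = |G|. So G has 6 conjugacy classes.

Answer: 6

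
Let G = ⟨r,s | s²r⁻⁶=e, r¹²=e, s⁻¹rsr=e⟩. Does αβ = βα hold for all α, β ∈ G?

r·s = rs but s·r = r⁵s⁻¹, so r·s ≠ s·r and G is not abelian.

Answer: No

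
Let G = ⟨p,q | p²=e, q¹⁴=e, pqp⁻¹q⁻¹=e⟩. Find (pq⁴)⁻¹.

The order of (pq⁴) is 14 (smallest k with (pq⁴)ᵏ = e), so (pq⁴)⁻¹ = (pq⁴)¹³ = pq¹⁰.
Check: (pq⁴) · (pq¹⁰) → (pq⁴) · p = q⁴;   (q⁴) · q¹⁰ = e, giving e as required.

Answer: pq¹⁰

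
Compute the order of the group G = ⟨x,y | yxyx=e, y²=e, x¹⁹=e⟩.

Enumerate words in the generators, reducing via the relations: the distinct elements are
  {e, x, y, xy, x², x³, x⁴, x⁵, x⁶, x⁷, x⁸, x⁹, x²y, x³y, x¹², x¹³, x¹¹, x¹⁰, x¹⁴, x¹⁵, x¹⁶, x¹⁷, x¹⁸, x⁴y, x⁵y, x⁶y, x⁷y, x⁸y, x⁹y, x¹²y, x¹³y, x¹¹y, x¹⁰y, x¹⁴y, x¹⁵y, x¹⁶y, x¹⁷y, x¹⁸y}.
No further products give new elements, so |G| = 38.

Answer: 38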